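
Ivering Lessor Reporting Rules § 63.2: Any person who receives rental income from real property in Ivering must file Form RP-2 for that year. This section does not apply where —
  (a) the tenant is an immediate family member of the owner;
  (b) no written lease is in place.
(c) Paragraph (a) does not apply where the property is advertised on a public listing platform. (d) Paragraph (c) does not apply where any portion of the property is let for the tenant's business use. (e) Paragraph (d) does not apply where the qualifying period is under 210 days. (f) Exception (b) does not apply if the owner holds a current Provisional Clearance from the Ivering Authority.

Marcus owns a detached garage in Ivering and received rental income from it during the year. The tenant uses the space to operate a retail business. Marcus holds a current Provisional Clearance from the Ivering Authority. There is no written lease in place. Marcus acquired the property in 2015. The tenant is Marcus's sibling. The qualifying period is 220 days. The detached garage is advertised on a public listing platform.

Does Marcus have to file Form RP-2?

Exception (a) is satisfied on its face — the tenant is an immediate family member. Under paragraphs (c)–(e): (c) would limit (a) — the property is publicly advertised — but (d) sets (c) aside: (d) is engaged — the space is let for business use. (e), which would lift (d), is not engaged — the qualifying period is 220 days, not under 210 days. Exception (a) stands.
Exception (b)'s conditions are all satisfied: there is no written lease. But applying paragraph (f): (f) is engaged — a current Provisional Clearance is held. Exception (b) does not apply.

No — exception (a) applies; Marcus is not required to file Form RP-2.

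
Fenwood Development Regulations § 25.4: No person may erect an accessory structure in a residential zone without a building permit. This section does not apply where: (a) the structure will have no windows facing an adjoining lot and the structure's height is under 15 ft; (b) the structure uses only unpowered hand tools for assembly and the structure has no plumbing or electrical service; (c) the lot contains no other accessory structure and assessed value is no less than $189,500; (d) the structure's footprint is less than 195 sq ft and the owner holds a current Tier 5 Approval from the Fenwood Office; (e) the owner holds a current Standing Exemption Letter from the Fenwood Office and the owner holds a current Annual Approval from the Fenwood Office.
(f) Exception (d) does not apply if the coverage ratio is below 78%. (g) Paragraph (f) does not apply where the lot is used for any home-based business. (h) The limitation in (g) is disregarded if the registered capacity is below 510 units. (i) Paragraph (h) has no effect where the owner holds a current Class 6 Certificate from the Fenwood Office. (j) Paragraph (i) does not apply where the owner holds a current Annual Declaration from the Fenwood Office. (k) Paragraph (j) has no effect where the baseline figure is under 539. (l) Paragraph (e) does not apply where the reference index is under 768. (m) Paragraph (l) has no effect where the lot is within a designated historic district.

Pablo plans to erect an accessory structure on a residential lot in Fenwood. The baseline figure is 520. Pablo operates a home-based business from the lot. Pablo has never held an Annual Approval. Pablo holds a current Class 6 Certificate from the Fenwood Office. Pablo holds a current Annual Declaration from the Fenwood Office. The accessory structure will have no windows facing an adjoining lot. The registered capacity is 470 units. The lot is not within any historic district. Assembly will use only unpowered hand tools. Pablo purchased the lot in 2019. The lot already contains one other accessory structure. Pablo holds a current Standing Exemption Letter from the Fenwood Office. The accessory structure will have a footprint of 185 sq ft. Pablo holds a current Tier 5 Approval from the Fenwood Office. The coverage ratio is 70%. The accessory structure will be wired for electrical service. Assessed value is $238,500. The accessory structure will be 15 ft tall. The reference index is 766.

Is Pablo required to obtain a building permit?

No — exception (d) applies; Pablo does not need a building permit.

Exception (a) fails — the structure's height is 15 ft, not under 15 ft.
Exception (b) does not apply: electrical service is planned.
Exception (c) requires that the lot contains no other accessory structure; but the lot already has another accessory structure, so (c) is unavailable.
Exception (d): the structure's footprint is 185 sq ft, less than the 195 sq ft limit; a current Tier 5 Approval is held — every condition holds. Considering the limiting provisions: (f) applies (the coverage ratio is 70%, below the 78% limit), but is itself disapplied by (g): (g) operates against (f): a home-based business operates on the lot. (h) would limit (g) — the registered capacity is 470 units, below the 510 units limit — but (i) sets (h) aside: (i) applies — a current Class 6 Certificate is held. (j) is engaged (a current Annual Declaration is held), but is displaced by (k): (k) is triggered — the baseline figure is 520, under the 539 limit. (d) remains available.
Exception (e) fails — no current Annual Approval is held.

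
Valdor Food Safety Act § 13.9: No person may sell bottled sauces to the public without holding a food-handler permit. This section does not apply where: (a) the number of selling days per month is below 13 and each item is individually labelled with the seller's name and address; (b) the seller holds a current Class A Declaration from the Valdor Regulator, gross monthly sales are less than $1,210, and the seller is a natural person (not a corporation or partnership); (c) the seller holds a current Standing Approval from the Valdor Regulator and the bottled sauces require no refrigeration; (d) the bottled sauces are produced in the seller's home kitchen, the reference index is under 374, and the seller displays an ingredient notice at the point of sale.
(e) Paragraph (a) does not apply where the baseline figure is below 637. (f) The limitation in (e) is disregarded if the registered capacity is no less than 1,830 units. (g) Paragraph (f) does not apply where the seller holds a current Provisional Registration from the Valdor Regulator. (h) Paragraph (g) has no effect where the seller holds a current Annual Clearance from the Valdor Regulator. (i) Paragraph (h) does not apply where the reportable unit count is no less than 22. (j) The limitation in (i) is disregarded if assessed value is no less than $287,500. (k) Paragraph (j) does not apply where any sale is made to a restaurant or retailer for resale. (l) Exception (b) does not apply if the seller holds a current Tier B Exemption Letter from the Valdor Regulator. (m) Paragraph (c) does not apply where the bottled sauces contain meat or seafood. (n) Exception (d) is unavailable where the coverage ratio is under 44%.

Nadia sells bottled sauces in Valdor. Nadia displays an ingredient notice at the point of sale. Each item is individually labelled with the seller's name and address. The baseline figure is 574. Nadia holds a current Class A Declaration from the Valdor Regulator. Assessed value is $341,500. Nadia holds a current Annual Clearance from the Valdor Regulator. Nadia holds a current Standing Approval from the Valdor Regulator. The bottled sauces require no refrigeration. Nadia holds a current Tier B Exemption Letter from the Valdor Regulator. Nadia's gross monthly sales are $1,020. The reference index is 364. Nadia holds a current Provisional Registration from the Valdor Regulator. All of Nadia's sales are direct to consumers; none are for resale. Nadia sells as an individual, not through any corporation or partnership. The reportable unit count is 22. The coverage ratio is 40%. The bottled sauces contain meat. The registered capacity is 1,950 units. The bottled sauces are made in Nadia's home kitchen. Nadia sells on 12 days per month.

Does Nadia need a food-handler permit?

Exception (a): the number of selling days per month is 12, below the 13 limit; items are individually labelled — every condition holds. Considering the limiting provisions: (e) would limit (a) — the baseline figure is 574, below the 637 limit — but (f) sets (e) aside: (f) operates against (e): the registered capacity is 1,950 units, meeting the 1,830 units threshold. (g) would limit (f) — a current Provisional Registration is held — but (h) sets (g) aside: (h) operates against (g): a current Annual Clearance is held. (i) operates (the reportable unit count is 22, meeting the 22 threshold), but is overridden by (j): (j) is engaged — assessed value is $341,500, meeting the $287,500 threshold. (k) is inapplicable (no sales are for resale), so (j) stands. Exception (a) stands.
Exception (b)'s conditions are all satisfied: a current Class A Declaration is held; gross monthly sales are $1,020, less than the $1,210 limit; the seller is a natural person. However, paragraph (l) must be considered: (l) operates — a current Tier B Exemption Letter is held. So (b) is unavailable.
Exception (c) is satisfied on its face — a current Standing Approval is held; the bottled sauces are shelf-stable. But: (m) operates against (c): the bottled sauces contain meat. Exception (c) does not apply.
Exception (d) is satisfied on its face — the bottled sauces are home-kitchen produced; the reference index is 364, under the 374 limit; an ingredient notice is displayed. But applying paragraph (n): (n) operates against (d): the coverage ratio is 40%, under the 44% limit. Exception (d) does not apply.

No — exception (a) applies; Nadia is not required to hold a food-handler permit.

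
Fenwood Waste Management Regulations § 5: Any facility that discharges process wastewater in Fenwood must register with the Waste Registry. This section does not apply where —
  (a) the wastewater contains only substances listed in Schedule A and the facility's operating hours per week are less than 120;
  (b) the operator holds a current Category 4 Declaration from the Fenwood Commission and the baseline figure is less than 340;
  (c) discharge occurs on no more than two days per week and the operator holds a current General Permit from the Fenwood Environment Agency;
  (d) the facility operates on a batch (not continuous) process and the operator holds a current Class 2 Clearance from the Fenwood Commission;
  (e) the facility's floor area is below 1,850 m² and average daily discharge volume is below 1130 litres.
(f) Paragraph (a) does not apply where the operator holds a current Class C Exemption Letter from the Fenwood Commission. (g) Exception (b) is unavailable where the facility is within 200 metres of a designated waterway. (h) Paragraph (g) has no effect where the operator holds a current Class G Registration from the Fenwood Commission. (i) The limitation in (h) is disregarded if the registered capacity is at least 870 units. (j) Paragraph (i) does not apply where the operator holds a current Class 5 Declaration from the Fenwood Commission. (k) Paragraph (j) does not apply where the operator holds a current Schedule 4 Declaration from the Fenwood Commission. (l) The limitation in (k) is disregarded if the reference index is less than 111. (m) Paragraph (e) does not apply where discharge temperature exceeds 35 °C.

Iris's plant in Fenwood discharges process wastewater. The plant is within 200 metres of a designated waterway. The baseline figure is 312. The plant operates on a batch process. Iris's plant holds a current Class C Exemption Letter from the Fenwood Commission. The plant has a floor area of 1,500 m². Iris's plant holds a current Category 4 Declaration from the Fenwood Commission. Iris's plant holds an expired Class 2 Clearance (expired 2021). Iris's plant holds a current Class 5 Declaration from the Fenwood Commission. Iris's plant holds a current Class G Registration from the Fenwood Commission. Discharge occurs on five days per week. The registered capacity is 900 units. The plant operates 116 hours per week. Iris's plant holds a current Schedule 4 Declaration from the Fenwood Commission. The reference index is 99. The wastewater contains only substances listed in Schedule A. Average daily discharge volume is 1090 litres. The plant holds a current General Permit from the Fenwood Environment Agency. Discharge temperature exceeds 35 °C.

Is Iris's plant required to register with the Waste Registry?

No — exception (b) applies; Iris's plant is not required to register with the Waste Registry.

Exception (a)'s conditions are all satisfied: the wastewater is Schedule-A-only; the facility's operating hours per week are 116, less than the 120 limit. Turning to paragraph (f): (f) operates against (a): a current Class C Exemption Letter is held. Exception (a) does not apply.
Exception (b): a current Category 4 Declaration is held; the baseline figure is 312, less than the 340 limit — every condition holds. As to paragraphs (g)–(l): (g) is triggered (the plant is within 200 m of a designated waterway), but is displaced by (h): (h) applies — a current Class G Registration is held. (i) is engaged (the registered capacity is 900 units, meeting the 870 units threshold), but is overridden by (j): (j) is engaged — a current Class 5 Declaration is held. (k) is engaged (a current Schedule 4 Declaration is held), but is displaced by (l): (l) operates against (k): the reference index is 99, less than the 111 limit. Exception (b) stands.
Exception (c) fails — discharge occurs on five days per week.
Exception (d) does not apply: the Class 2 Clearance is not current.
Exception (e): the facility's floor area is 1,500 m², below the 1,850 m² limit; average daily discharge volume is 1090 litres, below the 1130 litres limit — every condition holds. But applying paragraph (m): (m) is triggered — discharge temperature exceeds 35 °C. So (e) is unavailable.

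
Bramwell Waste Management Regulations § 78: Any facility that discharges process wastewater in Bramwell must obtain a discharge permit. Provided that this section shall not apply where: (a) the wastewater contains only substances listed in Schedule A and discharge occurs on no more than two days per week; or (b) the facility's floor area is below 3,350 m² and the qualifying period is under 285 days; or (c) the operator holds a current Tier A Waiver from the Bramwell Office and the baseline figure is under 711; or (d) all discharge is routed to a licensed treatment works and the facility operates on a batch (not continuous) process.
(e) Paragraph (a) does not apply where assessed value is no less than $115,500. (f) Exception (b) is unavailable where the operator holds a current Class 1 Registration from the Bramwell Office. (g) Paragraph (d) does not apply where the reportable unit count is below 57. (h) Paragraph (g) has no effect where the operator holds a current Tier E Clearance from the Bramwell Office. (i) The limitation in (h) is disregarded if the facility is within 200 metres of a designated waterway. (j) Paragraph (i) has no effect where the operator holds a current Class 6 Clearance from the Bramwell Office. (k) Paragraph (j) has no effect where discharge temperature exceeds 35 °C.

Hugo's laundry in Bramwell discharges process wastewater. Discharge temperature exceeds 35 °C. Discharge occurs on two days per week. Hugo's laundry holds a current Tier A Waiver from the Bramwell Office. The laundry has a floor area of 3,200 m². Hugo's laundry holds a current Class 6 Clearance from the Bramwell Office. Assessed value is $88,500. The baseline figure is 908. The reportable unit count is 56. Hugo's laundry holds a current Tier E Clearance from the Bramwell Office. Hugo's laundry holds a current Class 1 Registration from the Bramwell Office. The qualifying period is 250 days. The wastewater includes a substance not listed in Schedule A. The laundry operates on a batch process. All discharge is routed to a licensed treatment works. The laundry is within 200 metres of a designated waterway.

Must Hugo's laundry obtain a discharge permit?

Exception (a) does not apply: the wastewater includes a non-Schedule-A substance.
Exception (b): the facility's floor area is 3,200 m², below the 3,350 m² limit; the qualifying period is 250 days, under the 285 days limit — every condition holds. But applying paragraph (f): (f) is engaged — a current Class 1 Registration is held. Exception (b) does not apply.
Exception (c) fails — the baseline figure is 908, not under 711.
All of (d)'s requirements are met (discharge is routed to a licensed treatment works; the facility operates on a batch process). But: (g) operates — the reportable unit count is 56, below the 57 limit. (h) would limit (g) — a current Tier E Clearance is held — but (i) sets (h) aside: (i) operates against (h): the laundry is within 200 m of a designated waterway. (j) would limit (i) — a current Class 6 Clearance is held — but (k) sets (j) aside: (k) operates against (j): discharge temperature exceeds 35 °C. So (d) is unavailable.
None of the exceptions is available; § 78 applies in full.

Yes — Hugo's laundry must obtain a discharge permit.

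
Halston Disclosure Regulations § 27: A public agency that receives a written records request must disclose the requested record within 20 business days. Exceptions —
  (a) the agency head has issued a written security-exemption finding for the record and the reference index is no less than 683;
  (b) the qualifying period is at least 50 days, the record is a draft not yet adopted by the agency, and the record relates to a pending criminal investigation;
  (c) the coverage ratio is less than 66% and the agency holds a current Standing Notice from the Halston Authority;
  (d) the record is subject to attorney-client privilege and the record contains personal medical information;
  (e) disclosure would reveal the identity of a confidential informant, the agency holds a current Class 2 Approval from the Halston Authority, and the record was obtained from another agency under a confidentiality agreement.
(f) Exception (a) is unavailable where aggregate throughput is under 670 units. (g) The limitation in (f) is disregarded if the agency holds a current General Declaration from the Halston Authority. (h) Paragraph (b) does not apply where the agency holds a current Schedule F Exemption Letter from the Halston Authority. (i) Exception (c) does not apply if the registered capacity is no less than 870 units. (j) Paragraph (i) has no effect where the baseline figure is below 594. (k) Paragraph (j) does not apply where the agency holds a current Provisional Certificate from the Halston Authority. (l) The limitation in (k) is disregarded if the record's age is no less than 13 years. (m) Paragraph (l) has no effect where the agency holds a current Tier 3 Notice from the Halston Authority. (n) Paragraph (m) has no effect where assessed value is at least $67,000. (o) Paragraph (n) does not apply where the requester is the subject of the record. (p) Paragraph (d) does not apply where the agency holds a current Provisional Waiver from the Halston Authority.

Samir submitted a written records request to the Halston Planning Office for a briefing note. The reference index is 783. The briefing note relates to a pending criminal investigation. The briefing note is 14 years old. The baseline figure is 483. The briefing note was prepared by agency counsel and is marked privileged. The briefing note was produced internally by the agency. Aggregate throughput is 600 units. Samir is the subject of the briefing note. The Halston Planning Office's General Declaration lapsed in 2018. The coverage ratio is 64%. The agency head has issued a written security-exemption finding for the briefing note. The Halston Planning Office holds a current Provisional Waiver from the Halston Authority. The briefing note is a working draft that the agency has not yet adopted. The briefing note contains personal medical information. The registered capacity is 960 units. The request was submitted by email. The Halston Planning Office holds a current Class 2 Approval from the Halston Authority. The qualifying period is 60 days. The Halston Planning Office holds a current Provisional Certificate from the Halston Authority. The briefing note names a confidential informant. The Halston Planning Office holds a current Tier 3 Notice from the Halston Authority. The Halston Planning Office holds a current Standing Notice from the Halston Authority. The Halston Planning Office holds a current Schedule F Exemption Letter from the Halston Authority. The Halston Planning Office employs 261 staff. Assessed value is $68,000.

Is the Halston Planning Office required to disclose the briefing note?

Yes — the Halston Planning Office must disclose the briefing note.

All of (a)'s requirements are met (a written security-exemption finding has been issued; the reference index is 783, meeting the 683 threshold). But applying paragraphs (f)–(g): (f) is engaged — aggregate throughput is 600 units, under the 670 units limit. (g), which would lift (f), does not operate here — the General Declaration is not current. So (a) is unavailable.
Exception (b)'s conditions are all satisfied: the qualifying period is 60 days, meeting the 50 days threshold; the briefing note is an unadopted draft; the briefing note relates to a pending investigation. But: (h) operates against (b): a current Schedule F Exemption Letter is held. (b) is therefore removed.
Exception (c)'s conditions are all satisfied: the coverage ratio is 64%, less than the 66% limit; a current Standing Notice is held. But: (i) is engaged — the registered capacity is 960 units, meeting the 870 units threshold. (j) would limit (i) — the baseline figure is 483, below the 594 limit — but (k) sets (j) aside: (k) is triggered — a current Provisional Certificate is held. (l) applies (the record's age is 14 years, meeting the 13 years threshold), but is set aside by (m): (m) operates against (l): a current Tier 3 Notice is held. (n) applies (assessed value is $68,000, meeting the $67,000 threshold), but is itself disapplied by (o): (o) operates against (n): Samir is the subject of the briefing note. So (c) is unavailable.
Exception (d)'s conditions are all satisfied: the briefing note is privileged; the briefing note contains personal medical information. But applying paragraph (p): (p) applies — a current Provisional Waiver is held. Exception (d) does not apply.
Exception (e) requires that the record was obtained from another agency under a confidentiality agreement; but the briefing note was produced internally, so (e) is unavailable.
None of the exceptions is available; § 27 applies in full.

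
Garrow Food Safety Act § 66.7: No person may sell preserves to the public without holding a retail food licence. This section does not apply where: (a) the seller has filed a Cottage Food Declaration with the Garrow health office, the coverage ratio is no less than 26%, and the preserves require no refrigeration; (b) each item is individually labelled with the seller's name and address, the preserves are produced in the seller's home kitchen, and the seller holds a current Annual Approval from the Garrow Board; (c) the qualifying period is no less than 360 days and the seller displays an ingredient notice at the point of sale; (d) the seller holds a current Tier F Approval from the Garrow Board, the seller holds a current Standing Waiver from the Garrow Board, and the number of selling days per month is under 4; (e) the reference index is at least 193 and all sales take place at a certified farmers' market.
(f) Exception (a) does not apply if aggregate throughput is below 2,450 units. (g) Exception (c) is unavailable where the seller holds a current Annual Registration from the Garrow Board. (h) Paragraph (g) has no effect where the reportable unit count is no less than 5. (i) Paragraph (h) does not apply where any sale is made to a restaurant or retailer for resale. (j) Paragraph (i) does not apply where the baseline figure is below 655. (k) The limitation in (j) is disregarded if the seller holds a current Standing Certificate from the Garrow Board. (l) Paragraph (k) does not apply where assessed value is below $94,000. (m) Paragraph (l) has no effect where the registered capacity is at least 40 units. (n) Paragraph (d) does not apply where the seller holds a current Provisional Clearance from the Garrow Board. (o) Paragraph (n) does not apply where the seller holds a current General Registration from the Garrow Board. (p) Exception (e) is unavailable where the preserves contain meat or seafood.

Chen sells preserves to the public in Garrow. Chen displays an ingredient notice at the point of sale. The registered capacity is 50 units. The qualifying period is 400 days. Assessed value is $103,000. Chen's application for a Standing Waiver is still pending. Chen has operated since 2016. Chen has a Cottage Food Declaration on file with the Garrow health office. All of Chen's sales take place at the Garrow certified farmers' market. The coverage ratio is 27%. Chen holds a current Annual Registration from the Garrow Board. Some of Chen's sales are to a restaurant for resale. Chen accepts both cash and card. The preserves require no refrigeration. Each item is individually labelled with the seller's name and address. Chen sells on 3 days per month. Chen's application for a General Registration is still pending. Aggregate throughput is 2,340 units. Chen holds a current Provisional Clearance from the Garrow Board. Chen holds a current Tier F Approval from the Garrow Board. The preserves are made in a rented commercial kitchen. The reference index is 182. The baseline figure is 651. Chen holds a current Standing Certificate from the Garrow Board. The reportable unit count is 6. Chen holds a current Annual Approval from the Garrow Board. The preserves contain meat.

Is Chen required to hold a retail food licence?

Yes — Chen must hold a retail food licence.

Exception (a)'s conditions are all satisfied: a Cottage Food Declaration is on file; the coverage ratio is 27%, meeting the 26% threshold; the preserves are shelf-stable. But applying paragraph (f): (f) is engaged — aggregate throughput is 2,340 units, below the 2,450 units limit. (a) is therefore removed.
Exception (b) requires that the preserves are produced in the seller's home kitchen; but the preserves are made in a commercial kitchen, not a home kitchen, so (b) is unavailable.
Exception (c)'s conditions are all satisfied: the qualifying period is 400 days, meeting the 360 days threshold; an ingredient notice is displayed. Turning to paragraphs (g)–(m): (g) applies — a current Annual Registration is held. (h) is engaged (the reportable unit count is 6, meeting the 5 threshold), but is set aside by (i): (i) operates against (h): some sales are to a restaurant for resale. (j) would limit (i) — the baseline figure is 651, below the 655 limit — but (k) sets (j) aside: (k) operates against (j): a current Standing Certificate is held. (l), which would lift (k), is not triggered — assessed value is $103,000, not below $94,000. So (c) is unavailable.
Exception (d) fails — no current Standing Waiver is held.
Exception (e) requires that the reference index is at least 193; but the reference index is 182, short of 193, so (e) is unavailable.
Every exception is unavailable, so the rule governs.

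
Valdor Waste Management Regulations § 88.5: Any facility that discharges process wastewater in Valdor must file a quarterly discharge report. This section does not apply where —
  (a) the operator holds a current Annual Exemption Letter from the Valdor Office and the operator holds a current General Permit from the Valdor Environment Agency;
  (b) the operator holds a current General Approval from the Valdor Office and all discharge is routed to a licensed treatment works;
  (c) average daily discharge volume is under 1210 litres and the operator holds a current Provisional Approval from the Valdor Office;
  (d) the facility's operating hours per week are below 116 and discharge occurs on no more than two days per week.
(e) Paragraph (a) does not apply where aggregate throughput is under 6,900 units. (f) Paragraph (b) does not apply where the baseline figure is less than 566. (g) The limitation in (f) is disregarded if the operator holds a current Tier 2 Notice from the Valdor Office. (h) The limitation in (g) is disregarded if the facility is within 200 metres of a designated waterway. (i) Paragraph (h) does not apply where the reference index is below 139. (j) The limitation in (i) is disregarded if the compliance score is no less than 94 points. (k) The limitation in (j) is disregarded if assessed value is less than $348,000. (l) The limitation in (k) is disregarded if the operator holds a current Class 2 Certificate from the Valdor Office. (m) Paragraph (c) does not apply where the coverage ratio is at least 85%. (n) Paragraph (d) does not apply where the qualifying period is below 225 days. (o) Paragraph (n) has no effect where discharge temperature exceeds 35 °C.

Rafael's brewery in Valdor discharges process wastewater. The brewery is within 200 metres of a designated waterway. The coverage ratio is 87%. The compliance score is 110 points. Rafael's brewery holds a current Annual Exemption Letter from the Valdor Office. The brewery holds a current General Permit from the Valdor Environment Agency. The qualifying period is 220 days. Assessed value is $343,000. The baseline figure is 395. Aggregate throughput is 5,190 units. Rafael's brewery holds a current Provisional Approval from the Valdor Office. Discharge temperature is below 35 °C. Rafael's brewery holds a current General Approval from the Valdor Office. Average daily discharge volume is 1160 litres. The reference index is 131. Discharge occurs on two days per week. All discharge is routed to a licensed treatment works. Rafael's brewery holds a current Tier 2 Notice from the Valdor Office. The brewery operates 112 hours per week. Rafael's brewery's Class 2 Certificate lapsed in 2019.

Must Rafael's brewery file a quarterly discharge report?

No — exception (b) applies; Rafael's brewery is not required to file a quarterly discharge report.

Exception (a): a current Annual Exemption Letter is held; a current General Permit is held — every condition holds. But applying paragraph (e): (e) operates — aggregate throughput is 5,190 units, under the 6,900 units limit. Exception (a) does not apply.
Exception (b): a current General Approval is held; discharge is routed to a licensed treatment works — every condition holds. Considering the limiting provisions: (f) is engaged (the baseline figure is 395, less than the 566 limit), but is displaced by (g): (g) operates against (f): a current Tier 2 Notice is held. (h) would limit (g) — the brewery is within 200 m of a designated waterway — but (i) sets (h) aside: (i) operates against (h): the reference index is 131, below the 139 limit. (j) would limit (i) — the compliance score is 110 points, meeting the 94 points threshold — but (k) sets (j) aside: (k) operates against (j): assessed value is $343,000, less than the $348,000 limit. (l) is inapplicable (no current Class 2 Certificate is held), so (k) stands. Exception (b) stands.
Exception (c)'s conditions are all satisfied: average daily discharge volume is 1160 litres, under the 1210 litres limit; a current Provisional Approval is held. However, paragraph (m) must be considered: (m) is triggered — the coverage ratio is 87%, meeting the 85% threshold. (c) is therefore removed.
Exception (d)'s conditions are all satisfied: the facility's operating hours per week are 112, below the 116 limit; discharge occurs on no more than two days per week. But applying paragraphs (n)–(o): (n) operates — the qualifying period is 220 days, below the 225 days limit. (o) is not engaged (discharge temperature is below 35 °C), so (n) stands. (d) is therefore removed.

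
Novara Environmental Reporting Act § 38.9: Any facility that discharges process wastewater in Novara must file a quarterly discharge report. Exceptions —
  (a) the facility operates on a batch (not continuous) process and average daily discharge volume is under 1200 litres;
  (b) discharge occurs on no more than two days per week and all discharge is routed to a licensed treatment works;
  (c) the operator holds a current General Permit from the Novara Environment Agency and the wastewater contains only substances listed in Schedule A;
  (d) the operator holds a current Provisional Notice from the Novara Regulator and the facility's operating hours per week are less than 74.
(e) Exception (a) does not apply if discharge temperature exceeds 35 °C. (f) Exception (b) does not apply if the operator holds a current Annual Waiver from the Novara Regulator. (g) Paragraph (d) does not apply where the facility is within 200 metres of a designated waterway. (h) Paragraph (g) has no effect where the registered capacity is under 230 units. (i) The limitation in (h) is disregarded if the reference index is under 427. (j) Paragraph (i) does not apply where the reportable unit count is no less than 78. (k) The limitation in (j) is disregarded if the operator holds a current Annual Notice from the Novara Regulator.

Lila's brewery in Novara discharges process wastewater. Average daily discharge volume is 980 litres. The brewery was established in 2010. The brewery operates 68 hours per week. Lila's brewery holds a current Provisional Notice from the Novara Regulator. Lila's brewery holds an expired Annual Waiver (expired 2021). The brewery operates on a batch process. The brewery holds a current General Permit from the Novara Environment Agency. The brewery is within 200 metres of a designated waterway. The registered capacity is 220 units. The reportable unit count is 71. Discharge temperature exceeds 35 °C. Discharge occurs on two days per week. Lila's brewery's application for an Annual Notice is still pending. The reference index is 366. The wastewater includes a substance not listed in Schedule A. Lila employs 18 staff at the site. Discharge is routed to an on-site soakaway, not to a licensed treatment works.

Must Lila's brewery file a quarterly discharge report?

Exception (a) is satisfied on its face — the facility operates on a batch process; average daily discharge volume is 980 litres, under the 1200 litres limit. However, paragraph (e) must be considered: (e) is engaged — discharge temperature exceeds 35 °C. So (a) is unavailable.
Exception (b) requires that all discharge is routed to a licensed treatment works; but discharge is not routed to a licensed treatment works, so (b) is unavailable.
Exception (c) requires that the wastewater contains only substances listed in Schedule A; but the wastewater includes a non-Schedule-A substance, so (c) is unavailable.
Exception (d): a current Provisional Notice is held; the facility's operating hours per week are 68, less than the 74 limit — every condition holds. But applying paragraphs (g)–(k): (g) is triggered — the brewery is within 200 m of a designated waterway. (h) is engaged (the registered capacity is 220 units, under the 230 units limit), but is displaced by (i): (i) is engaged — the reference index is 366, under the 427 limit. (j), which would lift (i), is inapplicable — the reportable unit count is 71, short of 78. Exception (d) does not apply.
No exception is made out. Lila's brewery falls within the general rule.

Yes — Lila's brewery must file a quarterly discharge report.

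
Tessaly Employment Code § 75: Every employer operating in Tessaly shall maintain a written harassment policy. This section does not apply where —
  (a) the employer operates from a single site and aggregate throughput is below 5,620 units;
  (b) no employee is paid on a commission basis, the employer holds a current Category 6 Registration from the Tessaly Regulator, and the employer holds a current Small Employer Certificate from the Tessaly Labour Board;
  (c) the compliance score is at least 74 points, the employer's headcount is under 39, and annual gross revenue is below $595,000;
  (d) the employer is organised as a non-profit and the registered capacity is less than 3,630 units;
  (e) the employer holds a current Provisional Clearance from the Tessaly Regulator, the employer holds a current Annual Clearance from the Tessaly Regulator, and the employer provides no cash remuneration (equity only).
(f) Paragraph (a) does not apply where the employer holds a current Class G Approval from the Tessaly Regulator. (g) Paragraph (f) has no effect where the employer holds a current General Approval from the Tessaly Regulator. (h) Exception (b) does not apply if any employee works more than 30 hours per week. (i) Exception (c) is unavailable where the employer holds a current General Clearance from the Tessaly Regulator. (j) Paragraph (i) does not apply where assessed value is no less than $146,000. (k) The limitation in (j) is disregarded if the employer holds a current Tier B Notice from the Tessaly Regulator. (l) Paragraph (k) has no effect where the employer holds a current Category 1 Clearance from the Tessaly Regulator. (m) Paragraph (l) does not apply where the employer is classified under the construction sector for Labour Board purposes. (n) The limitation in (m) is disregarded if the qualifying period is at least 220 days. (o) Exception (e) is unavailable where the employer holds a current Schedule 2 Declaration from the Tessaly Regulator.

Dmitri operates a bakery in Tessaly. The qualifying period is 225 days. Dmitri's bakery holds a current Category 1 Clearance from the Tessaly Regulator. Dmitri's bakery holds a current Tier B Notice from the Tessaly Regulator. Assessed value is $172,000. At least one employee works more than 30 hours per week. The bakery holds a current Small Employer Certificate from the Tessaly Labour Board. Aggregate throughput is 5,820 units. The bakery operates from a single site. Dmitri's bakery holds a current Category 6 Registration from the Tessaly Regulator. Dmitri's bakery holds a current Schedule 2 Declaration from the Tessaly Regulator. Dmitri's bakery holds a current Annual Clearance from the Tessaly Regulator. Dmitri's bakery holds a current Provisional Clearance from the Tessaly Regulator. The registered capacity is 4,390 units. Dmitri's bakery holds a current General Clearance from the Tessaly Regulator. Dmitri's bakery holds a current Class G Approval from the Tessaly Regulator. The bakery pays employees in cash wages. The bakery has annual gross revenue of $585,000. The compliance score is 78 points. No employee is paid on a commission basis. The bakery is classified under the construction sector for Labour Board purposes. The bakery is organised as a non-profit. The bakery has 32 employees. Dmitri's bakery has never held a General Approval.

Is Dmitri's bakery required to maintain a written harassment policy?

Exception (a) does not apply: aggregate throughput is 5,820 units, not below 5,620 units.
Exception (b) is satisfied on its face — no employee is paid on commission; a current Category 6 Registration is held; a current Small Employer Certificate is held. But: (h) is engaged — at least one employee exceeds 30 hours/week. (b) is therefore removed.
Exception (c) is satisfied on its face — the compliance score is 78 points, meeting the 74 points threshold; the employer's headcount is 32, under the 39 limit; annual gross revenue is $585,000, below the $595,000 limit. Under paragraphs (i)–(n): (i) would limit (c) — a current General Clearance is held — but (j) sets (i) aside: (j) operates against (i): assessed value is $172,000, meeting the $146,000 threshold. (k) would limit (j) — a current Tier B Notice is held — but (l) sets (k) aside: (l) applies — a current Category 1 Clearance is held. (m) applies (the bakery is classified under the construction sector), but yields to (n): (n) operates — the qualifying period is 225 days, meeting the 220 days threshold. So (c) applies.
Exception (d) fails — the registered capacity is 4,390 units, not less than 3,630 units.
Exception (e) does not apply: employees are paid cash wages.

No — exception (c) applies; Dmitri's bakery is not required to maintain a written harassment policy.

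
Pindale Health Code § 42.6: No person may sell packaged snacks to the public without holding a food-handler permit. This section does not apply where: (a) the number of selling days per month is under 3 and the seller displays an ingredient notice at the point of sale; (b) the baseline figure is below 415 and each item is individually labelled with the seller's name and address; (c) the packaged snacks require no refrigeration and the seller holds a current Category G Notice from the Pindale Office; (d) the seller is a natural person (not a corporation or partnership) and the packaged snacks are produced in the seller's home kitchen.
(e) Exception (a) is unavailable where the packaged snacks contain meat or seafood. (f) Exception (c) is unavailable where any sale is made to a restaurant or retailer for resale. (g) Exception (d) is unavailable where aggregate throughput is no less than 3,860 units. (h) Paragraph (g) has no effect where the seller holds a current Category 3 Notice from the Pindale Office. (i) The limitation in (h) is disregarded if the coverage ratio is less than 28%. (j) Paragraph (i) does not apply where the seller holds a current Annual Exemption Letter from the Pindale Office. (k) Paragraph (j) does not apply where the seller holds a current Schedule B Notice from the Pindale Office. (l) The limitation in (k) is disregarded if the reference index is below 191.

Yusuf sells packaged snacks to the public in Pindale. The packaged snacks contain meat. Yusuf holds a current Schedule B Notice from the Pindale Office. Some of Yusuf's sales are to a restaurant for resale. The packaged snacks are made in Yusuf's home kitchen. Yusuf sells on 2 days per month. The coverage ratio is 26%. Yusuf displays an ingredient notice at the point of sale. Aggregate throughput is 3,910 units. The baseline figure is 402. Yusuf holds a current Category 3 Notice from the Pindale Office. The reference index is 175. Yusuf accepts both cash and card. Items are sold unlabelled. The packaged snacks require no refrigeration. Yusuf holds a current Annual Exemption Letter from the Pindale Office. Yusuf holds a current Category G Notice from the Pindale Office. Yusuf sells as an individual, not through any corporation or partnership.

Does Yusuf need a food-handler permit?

Exception (a)'s conditions are all satisfied: the number of selling days per month is 2, under the 3 limit; an ingredient notice is displayed. Turning to paragraph (e): (e) operates against (a): the packaged snacks contain meat. (a) is therefore removed.
Exception (b) requires that each item is individually labelled with the seller's name and address; but items are sold unlabelled, so (b) is unavailable.
Exception (c)'s conditions are all satisfied: the packaged snacks are shelf-stable; a current Category G Notice is held. However, paragraph (f) must be considered: (f) operates against (c): some sales are to a restaurant for resale. So (c) is unavailable.
All of (d)'s requirements are met (the seller is a natural person; the packaged snacks are home-kitchen produced). Applying paragraphs (g)–(l): (g) would limit (d) — aggregate throughput is 3,910 units, meeting the 3,860 units threshold — but (h) sets (g) aside: (h) is triggered — a current Category 3 Notice is held. (i) would limit (h) — the coverage ratio is 26%, less than the 28% limit — but (j) sets (i) aside: (j) operates against (i): a current Annual Exemption Letter is held. (k) would limit (j) — a current Schedule B Notice is held — but (l) sets (k) aside: (l) is triggered — the reference index is 175, below the 191 limit. Exception (d) stands.

No — exception (d) applies; Yusuf is not required to hold a food-handler permit.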